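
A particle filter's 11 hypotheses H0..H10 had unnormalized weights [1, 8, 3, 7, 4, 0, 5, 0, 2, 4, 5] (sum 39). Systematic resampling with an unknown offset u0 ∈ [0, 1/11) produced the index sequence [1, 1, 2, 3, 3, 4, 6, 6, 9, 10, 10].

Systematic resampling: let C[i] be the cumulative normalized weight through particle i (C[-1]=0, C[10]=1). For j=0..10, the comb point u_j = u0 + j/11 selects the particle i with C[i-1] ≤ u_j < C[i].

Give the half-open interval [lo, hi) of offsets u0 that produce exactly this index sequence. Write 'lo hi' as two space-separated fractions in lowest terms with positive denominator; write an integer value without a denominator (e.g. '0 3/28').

C = [1/39, 3/13, 4/13, 19/39, 23/39, 23/39, 28/39, 28/39, 10/13, 34/39, 1]
j=0 picked index 1: u0 ∈ [1/39, 3/13)
j=1 picked index 1: u0 ∈ [-28/429, 20/143)
j=2 picked index 2: u0 ∈ [7/143, 18/143)
j=3 picked index 3: u0 ∈ [5/143, 92/429)
j=4 picked index 3: u0 ∈ [-8/143, 53/429)
j=5 picked index 4: u0 ∈ [14/429, 58/429)
j=6 picked index 6: u0 ∈ [19/429, 74/429)
j=7 picked index 6: u0 ∈ [-20/429, 35/429)
j=8 picked index 9: u0 ∈ [6/143, 62/429)
j=9 picked index 10: u0 ∈ [23/429, 2/11)
j=10 picked index 10: u0 ∈ [-16/429, 1/11)
intersection: [23/429, 35/429)

23/429 35/429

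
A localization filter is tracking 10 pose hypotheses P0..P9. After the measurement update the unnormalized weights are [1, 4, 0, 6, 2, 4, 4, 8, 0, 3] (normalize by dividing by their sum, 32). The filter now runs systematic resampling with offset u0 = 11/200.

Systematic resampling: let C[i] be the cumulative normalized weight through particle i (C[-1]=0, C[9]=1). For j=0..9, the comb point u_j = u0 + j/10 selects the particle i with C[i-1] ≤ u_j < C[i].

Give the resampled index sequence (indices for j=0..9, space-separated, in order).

1 1 3 4 5 6 6 7 7 9

C = [1/32, 5/32, 5/32, 11/32, 13/32, 17/32, 21/32, 29/32, 29/32, 1]
j=0: u_0=11/200 ∈ [1/32, 5/32) → index 1
j=1: u_1=31/200 ∈ [1/32, 5/32) → index 1
j=2: u_2=51/200 ∈ [5/32, 11/32) → index 3
j=3: u_3=71/200 ∈ [11/32, 13/32) → index 4
j=4: u_4=91/200 ∈ [13/32, 17/32) → index 5
j=5: u_5=111/200 ∈ [17/32, 21/32) → index 6
j=6: u_6=131/200 ∈ [17/32, 21/32) → index 6
j=7: u_7=151/200 ∈ [21/32, 29/32) → index 7
j=8: u_8=171/200 ∈ [21/32, 29/32) → index 7
j=9: u_9=191/200 ∈ [29/32, 1) → index 9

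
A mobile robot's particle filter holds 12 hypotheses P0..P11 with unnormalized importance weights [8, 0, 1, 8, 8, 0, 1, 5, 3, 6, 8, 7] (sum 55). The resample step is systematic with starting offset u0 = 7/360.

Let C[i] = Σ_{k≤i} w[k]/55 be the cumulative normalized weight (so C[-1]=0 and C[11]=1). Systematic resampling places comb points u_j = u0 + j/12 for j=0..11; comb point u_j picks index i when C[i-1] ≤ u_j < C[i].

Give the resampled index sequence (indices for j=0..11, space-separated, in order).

C = [8/55, 8/55, 9/55, 17/55, 5/11, 5/11, 26/55, 31/55, 34/55, 8/11, 48/55, 1]
j=0: u_0=7/360 ∈ [0, 8/55) → index 0
j=1: u_1=37/360 ∈ [0, 8/55) → index 0
j=2: u_2=67/360 ∈ [9/55, 17/55) → index 3
j=3: u_3=97/360 ∈ [9/55, 17/55) → index 3
j=4: u_4=127/360 ∈ [17/55, 5/11) → index 4
j=5: u_5=157/360 ∈ [17/55, 5/11) → index 4
j=6: u_6=187/360 ∈ [26/55, 31/55) → index 7
j=7: u_7=217/360 ∈ [31/55, 34/55) → index 8
j=8: u_8=247/360 ∈ [34/55, 8/11) → index 9
j=9: u_9=277/360 ∈ [8/11, 48/55) → index 10
j=10: u_10=307/360 ∈ [8/11, 48/55) → index 10
j=11: u_11=337/360 ∈ [48/55, 1) → index 11

0 0 3 3 4 4 7 8 9 10 10 11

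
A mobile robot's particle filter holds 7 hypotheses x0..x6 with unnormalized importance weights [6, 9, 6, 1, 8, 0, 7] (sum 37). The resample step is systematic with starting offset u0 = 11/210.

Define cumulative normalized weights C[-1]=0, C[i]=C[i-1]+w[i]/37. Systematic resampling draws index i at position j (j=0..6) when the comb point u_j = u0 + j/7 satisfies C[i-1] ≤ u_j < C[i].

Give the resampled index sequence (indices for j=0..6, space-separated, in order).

0 1 1 2 4 4 6

C = [6/37, 15/37, 21/37, 22/37, 30/37, 30/37, 1]
j=0: u_0=11/210 ∈ [0, 6/37) → index 0
j=1: u_1=41/210 ∈ [6/37, 15/37) → index 1
j=2: u_2=71/210 ∈ [6/37, 15/37) → index 1
j=3: u_3=101/210 ∈ [15/37, 21/37) → index 2
j=4: u_4=131/210 ∈ [22/37, 30/37) → index 4
j=5: u_5=23/30 ∈ [22/37, 30/37) → index 4
j=6: u_6=191/210 ∈ [30/37, 1) → index 6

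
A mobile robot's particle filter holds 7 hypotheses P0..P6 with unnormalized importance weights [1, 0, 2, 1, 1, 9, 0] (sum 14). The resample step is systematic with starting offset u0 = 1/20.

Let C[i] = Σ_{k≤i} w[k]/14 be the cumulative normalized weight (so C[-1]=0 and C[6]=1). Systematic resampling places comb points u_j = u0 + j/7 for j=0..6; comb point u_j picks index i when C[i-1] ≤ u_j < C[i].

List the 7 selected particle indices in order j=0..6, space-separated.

C = [1/14, 1/14, 3/14, 2/7, 5/14, 1, 1]
j=0: u_0=1/20 ∈ [0, 1/14) → index 0
j=1: u_1=27/140 ∈ [1/14, 3/14) → index 2
j=2: u_2=47/140 ∈ [2/7, 5/14) → index 4
j=3: u_3=67/140 ∈ [5/14, 1) → index 5
j=4: u_4=87/140 ∈ [5/14, 1) → index 5
j=5: u_5=107/140 ∈ [5/14, 1) → index 5
j=6: u_6=127/140 ∈ [5/14, 1) → index 5

0 2 4 5 5 5 5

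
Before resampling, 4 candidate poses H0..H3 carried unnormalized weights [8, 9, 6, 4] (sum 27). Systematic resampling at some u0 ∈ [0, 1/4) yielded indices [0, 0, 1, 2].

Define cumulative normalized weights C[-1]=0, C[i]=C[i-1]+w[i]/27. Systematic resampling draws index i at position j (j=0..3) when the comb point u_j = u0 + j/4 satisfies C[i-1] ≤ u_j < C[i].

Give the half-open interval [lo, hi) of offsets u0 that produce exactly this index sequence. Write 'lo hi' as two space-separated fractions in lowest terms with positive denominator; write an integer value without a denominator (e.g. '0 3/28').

C = [8/27, 17/27, 23/27, 1]
j=0 picked index 0: u0 ∈ [0, 8/27)
j=1 picked index 0: u0 ∈ [-1/4, 5/108)
j=2 picked index 1: u0 ∈ [-11/54, 7/54)
j=3 picked index 2: u0 ∈ [-13/108, 11/108)
intersection: [0, 5/108)

0 5/108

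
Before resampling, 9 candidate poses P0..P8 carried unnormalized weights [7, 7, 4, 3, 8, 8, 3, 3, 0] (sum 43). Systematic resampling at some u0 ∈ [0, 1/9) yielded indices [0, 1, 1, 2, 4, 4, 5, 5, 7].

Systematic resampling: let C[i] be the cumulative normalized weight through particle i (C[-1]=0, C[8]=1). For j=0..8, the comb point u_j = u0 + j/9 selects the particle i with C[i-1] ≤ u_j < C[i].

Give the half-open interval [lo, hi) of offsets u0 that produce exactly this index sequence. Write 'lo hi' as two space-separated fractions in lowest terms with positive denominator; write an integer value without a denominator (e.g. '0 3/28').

C = [7/43, 14/43, 18/43, 21/43, 29/43, 37/43, 40/43, 1, 1]
j=0 picked index 0: u0 ∈ [0, 7/43)
j=1 picked index 1: u0 ∈ [20/387, 83/387)
j=2 picked index 1: u0 ∈ [-23/387, 40/387)
j=3 picked index 2: u0 ∈ [-1/129, 11/129)
j=4 picked index 4: u0 ∈ [17/387, 89/387)
j=5 picked index 4: u0 ∈ [-26/387, 46/387)
j=6 picked index 5: u0 ∈ [1/129, 25/129)
j=7 picked index 5: u0 ∈ [-40/387, 32/387)
j=8 picked index 7: u0 ∈ [16/387, 1/9)
intersection: [20/387, 32/387)

20/387 32/387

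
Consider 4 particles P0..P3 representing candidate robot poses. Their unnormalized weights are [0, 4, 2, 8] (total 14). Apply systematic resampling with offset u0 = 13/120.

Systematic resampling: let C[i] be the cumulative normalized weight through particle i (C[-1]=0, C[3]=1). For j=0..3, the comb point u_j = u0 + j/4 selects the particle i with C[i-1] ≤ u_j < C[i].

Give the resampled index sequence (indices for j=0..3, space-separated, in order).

1 2 3 3

C = [0, 2/7, 3/7, 1]
j=0: u_0=13/120 ∈ [0, 2/7) → index 1
j=1: u_1=43/120 ∈ [2/7, 3/7) → index 2
j=2: u_2=73/120 ∈ [3/7, 1) → index 3
j=3: u_3=103/120 ∈ [3/7, 1) → index 3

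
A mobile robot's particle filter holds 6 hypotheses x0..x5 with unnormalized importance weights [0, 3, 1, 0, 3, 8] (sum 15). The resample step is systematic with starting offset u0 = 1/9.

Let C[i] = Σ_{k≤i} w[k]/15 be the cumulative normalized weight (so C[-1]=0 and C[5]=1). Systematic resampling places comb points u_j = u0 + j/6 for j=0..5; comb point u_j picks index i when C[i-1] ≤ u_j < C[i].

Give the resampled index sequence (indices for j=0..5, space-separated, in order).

1 4 4 5 5 5

C = [0, 1/5, 4/15, 4/15, 7/15, 1]
j=0: u_0=1/9 ∈ [0, 1/5) → index 1
j=1: u_1=5/18 ∈ [4/15, 7/15) → index 4
j=2: u_2=4/9 ∈ [4/15, 7/15) → index 4
j=3: u_3=11/18 ∈ [7/15, 1) → index 5
j=4: u_4=7/9 ∈ [7/15, 1) → index 5
j=5: u_5=17/18 ∈ [7/15, 1) → index 5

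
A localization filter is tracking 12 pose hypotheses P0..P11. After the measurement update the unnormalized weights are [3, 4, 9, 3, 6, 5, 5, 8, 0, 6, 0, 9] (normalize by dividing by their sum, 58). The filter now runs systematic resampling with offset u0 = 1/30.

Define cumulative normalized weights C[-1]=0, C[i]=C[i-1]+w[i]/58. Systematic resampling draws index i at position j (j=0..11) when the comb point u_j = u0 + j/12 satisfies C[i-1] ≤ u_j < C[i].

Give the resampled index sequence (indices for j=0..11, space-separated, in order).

C = [3/58, 7/58, 8/29, 19/58, 25/58, 15/29, 35/58, 43/58, 43/58, 49/58, 49/58, 1]
j=0: u_0=1/30 ∈ [0, 3/58) → index 0
j=1: u_1=7/60 ∈ [3/58, 7/58) → index 1
j=2: u_2=1/5 ∈ [7/58, 8/29) → index 2
j=3: u_3=17/60 ∈ [8/29, 19/58) → index 3
j=4: u_4=11/30 ∈ [19/58, 25/58) → index 4
j=5: u_5=9/20 ∈ [25/58, 15/29) → index 5
j=6: u_6=8/15 ∈ [15/29, 35/58) → index 6
j=7: u_7=37/60 ∈ [35/58, 43/58) → index 7
j=8: u_8=7/10 ∈ [35/58, 43/58) → index 7
j=9: u_9=47/60 ∈ [43/58, 49/58) → index 9
j=10: u_10=13/15 ∈ [49/58, 1) → index 11
j=11: u_11=19/20 ∈ [49/58, 1) → index 11

0 1 2 3 4 5 6 7 7 9 11 11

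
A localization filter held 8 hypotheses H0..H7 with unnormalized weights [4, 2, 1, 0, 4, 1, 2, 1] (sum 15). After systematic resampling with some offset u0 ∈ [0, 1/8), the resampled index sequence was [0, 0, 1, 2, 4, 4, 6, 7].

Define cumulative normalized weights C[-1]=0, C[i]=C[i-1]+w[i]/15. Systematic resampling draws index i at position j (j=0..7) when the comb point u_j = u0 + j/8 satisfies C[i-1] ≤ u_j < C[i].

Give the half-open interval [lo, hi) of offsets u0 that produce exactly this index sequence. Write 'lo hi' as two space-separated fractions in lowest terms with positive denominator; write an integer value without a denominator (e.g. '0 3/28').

7/120 11/120

C = [4/15, 2/5, 7/15, 7/15, 11/15, 4/5, 14/15, 1]
j=0 picked index 0: u0 ∈ [0, 4/15)
j=1 picked index 0: u0 ∈ [-1/8, 17/120)
j=2 picked index 1: u0 ∈ [1/60, 3/20)
j=3 picked index 2: u0 ∈ [1/40, 11/120)
j=4 picked index 4: u0 ∈ [-1/30, 7/30)
j=5 picked index 4: u0 ∈ [-19/120, 13/120)
j=6 picked index 6: u0 ∈ [1/20, 11/60)
j=7 picked index 7: u0 ∈ [7/120, 1/8)
intersection: [7/120, 11/120)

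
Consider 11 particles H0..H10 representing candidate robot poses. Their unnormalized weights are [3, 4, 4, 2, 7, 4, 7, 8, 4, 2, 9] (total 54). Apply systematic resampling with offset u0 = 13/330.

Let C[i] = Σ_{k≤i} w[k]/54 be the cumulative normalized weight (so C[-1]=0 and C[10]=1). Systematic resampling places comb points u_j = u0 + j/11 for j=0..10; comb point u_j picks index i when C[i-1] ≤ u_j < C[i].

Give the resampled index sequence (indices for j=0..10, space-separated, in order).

C = [1/18, 7/54, 11/54, 13/54, 10/27, 4/9, 31/54, 13/18, 43/54, 5/6, 1]
j=0: u_0=13/330 ∈ [0, 1/18) → index 0
j=1: u_1=43/330 ∈ [7/54, 11/54) → index 2
j=2: u_2=73/330 ∈ [11/54, 13/54) → index 3
j=3: u_3=103/330 ∈ [13/54, 10/27) → index 4
j=4: u_4=133/330 ∈ [10/27, 4/9) → index 5
j=5: u_5=163/330 ∈ [4/9, 31/54) → index 6
j=6: u_6=193/330 ∈ [31/54, 13/18) → index 7
j=7: u_7=223/330 ∈ [31/54, 13/18) → index 7
j=8: u_8=23/30 ∈ [13/18, 43/54) → index 8
j=9: u_9=283/330 ∈ [5/6, 1) → index 10
j=10: u_10=313/330 ∈ [5/6, 1) → index 10

0 2 3 4 5 6 7 7 8 10 10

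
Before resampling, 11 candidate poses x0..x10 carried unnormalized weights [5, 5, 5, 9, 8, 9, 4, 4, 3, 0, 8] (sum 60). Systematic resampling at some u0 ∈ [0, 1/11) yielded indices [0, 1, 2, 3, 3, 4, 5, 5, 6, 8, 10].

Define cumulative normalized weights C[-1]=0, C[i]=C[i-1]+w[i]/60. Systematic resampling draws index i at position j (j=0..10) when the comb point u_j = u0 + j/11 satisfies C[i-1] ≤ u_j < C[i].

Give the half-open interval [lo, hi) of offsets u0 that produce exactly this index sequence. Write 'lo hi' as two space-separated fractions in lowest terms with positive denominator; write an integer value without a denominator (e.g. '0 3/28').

0 1/44

C = [1/12, 1/6, 1/4, 2/5, 8/15, 41/60, 3/4, 49/60, 13/15, 13/15, 1]
j=0 picked index 0: u0 ∈ [0, 1/12)
j=1 picked index 1: u0 ∈ [-1/132, 5/66)
j=2 picked index 2: u0 ∈ [-1/66, 3/44)
j=3 picked index 3: u0 ∈ [-1/44, 7/55)
j=4 picked index 3: u0 ∈ [-5/44, 2/55)
j=5 picked index 4: u0 ∈ [-3/55, 13/165)
j=6 picked index 5: u0 ∈ [-2/165, 91/660)
j=7 picked index 5: u0 ∈ [-17/165, 31/660)
j=8 picked index 6: u0 ∈ [-29/660, 1/44)
j=9 picked index 8: u0 ∈ [-1/660, 8/165)
j=10 picked index 10: u0 ∈ [-7/165, 1/11)
intersection: [0, 1/44)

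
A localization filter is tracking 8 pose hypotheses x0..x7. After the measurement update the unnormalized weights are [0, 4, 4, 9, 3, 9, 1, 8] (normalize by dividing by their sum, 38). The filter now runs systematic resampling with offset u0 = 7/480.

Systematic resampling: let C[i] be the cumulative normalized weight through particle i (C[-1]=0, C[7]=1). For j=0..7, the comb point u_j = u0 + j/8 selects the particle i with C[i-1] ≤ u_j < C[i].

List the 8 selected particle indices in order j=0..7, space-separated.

1 2 3 3 4 5 6 7

C = [0, 2/19, 4/19, 17/38, 10/19, 29/38, 15/19, 1]
j=0: u_0=7/480 ∈ [0, 2/19) → index 1
j=1: u_1=67/480 ∈ [2/19, 4/19) → index 2
j=2: u_2=127/480 ∈ [4/19, 17/38) → index 3
j=3: u_3=187/480 ∈ [4/19, 17/38) → index 3
j=4: u_4=247/480 ∈ [17/38, 10/19) → index 4
j=5: u_5=307/480 ∈ [10/19, 29/38) → index 5
j=6: u_6=367/480 ∈ [29/38, 15/19) → index 6
j=7: u_7=427/480 ∈ [15/19, 1) → index 7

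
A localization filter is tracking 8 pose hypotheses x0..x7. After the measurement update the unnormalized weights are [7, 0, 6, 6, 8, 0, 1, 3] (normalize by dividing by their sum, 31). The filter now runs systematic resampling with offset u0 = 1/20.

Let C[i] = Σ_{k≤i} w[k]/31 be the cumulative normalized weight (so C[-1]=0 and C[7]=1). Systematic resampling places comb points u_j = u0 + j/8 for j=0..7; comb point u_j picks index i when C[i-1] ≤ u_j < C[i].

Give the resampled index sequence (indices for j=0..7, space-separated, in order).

C = [7/31, 7/31, 13/31, 19/31, 27/31, 27/31, 28/31, 1]
j=0: u_0=1/20 ∈ [0, 7/31) → index 0
j=1: u_1=7/40 ∈ [0, 7/31) → index 0
j=2: u_2=3/10 ∈ [7/31, 13/31) → index 2
j=3: u_3=17/40 ∈ [13/31, 19/31) → index 3
j=4: u_4=11/20 ∈ [13/31, 19/31) → index 3
j=5: u_5=27/40 ∈ [19/31, 27/31) → index 4
j=6: u_6=4/5 ∈ [19/31, 27/31) → index 4
j=7: u_7=37/40 ∈ [28/31, 1) → index 7

0 0 2 3 3 4 4 7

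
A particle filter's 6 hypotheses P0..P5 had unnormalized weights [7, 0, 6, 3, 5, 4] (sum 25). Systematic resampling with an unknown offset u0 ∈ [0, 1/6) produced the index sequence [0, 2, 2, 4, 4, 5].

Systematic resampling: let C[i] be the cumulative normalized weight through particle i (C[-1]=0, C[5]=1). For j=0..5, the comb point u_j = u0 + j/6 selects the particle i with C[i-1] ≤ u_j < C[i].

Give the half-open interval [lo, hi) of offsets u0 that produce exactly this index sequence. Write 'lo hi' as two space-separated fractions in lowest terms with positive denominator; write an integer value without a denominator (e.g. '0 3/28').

C = [7/25, 7/25, 13/25, 16/25, 21/25, 1]
j=0 picked index 0: u0 ∈ [0, 7/25)
j=1 picked index 2: u0 ∈ [17/150, 53/150)
j=2 picked index 2: u0 ∈ [-4/75, 14/75)
j=3 picked index 4: u0 ∈ [7/50, 17/50)
j=4 picked index 4: u0 ∈ [-2/75, 13/75)
j=5 picked index 5: u0 ∈ [1/150, 1/6)
intersection: [7/50, 1/6)

7/50 1/6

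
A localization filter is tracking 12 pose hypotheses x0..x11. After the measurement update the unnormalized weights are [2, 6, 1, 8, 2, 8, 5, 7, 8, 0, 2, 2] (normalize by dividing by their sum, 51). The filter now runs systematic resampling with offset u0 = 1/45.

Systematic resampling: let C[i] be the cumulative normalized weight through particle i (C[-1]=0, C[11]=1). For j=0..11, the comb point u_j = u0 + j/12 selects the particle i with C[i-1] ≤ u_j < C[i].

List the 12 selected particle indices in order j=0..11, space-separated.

0 1 3 3 4 5 5 6 7 8 8 10

C = [2/51, 8/51, 3/17, 1/3, 19/51, 9/17, 32/51, 13/17, 47/51, 47/51, 49/51, 1]
j=0: u_0=1/45 ∈ [0, 2/51) → index 0
j=1: u_1=19/180 ∈ [2/51, 8/51) → index 1
j=2: u_2=17/90 ∈ [3/17, 1/3) → index 3
j=3: u_3=49/180 ∈ [3/17, 1/3) → index 3
j=4: u_4=16/45 ∈ [1/3, 19/51) → index 4
j=5: u_5=79/180 ∈ [19/51, 9/17) → index 5
j=6: u_6=47/90 ∈ [19/51, 9/17) → index 5
j=7: u_7=109/180 ∈ [9/17, 32/51) → index 6
j=8: u_8=31/45 ∈ [32/51, 13/17) → index 7
j=9: u_9=139/180 ∈ [13/17, 47/51) → index 8
j=10: u_10=77/90 ∈ [13/17, 47/51) → index 8
j=11: u_11=169/180 ∈ [47/51, 49/51) → index 10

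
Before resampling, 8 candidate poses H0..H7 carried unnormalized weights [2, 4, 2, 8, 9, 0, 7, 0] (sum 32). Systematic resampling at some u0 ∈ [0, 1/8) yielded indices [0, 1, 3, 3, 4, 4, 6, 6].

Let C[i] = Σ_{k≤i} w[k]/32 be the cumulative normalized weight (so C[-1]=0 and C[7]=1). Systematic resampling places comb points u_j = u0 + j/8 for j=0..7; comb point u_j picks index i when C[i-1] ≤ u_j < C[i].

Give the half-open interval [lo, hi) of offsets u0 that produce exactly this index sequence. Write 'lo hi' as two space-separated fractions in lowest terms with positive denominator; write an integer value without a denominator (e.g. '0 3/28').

1/32 1/16

C = [1/16, 3/16, 1/4, 1/2, 25/32, 25/32, 1, 1]
j=0 picked index 0: u0 ∈ [0, 1/16)
j=1 picked index 1: u0 ∈ [-1/16, 1/16)
j=2 picked index 3: u0 ∈ [0, 1/4)
j=3 picked index 3: u0 ∈ [-1/8, 1/8)
j=4 picked index 4: u0 ∈ [0, 9/32)
j=5 picked index 4: u0 ∈ [-1/8, 5/32)
j=6 picked index 6: u0 ∈ [1/32, 1/4)
j=7 picked index 6: u0 ∈ [-3/32, 1/8)
intersection: [1/32, 1/16)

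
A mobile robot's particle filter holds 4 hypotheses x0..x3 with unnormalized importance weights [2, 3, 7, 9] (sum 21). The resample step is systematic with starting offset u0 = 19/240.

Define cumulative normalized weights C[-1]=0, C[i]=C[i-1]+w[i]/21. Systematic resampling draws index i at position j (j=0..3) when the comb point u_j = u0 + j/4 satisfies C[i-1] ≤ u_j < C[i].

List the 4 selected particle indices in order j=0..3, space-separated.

C = [2/21, 5/21, 4/7, 1]
j=0: u_0=19/240 ∈ [0, 2/21) → index 0
j=1: u_1=79/240 ∈ [5/21, 4/7) → index 2
j=2: u_2=139/240 ∈ [4/7, 1) → index 3
j=3: u_3=199/240 ∈ [4/7, 1) → index 3

0 2 3 3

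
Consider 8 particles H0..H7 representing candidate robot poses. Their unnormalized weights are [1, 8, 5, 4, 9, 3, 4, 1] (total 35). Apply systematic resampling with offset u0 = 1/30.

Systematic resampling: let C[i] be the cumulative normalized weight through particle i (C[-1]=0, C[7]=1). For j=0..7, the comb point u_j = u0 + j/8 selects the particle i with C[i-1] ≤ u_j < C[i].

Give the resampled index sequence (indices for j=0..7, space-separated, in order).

1 1 2 3 4 4 5 6

C = [1/35, 9/35, 2/5, 18/35, 27/35, 6/7, 34/35, 1]
j=0: u_0=1/30 ∈ [1/35, 9/35) → index 1
j=1: u_1=19/120 ∈ [1/35, 9/35) → index 1
j=2: u_2=17/60 ∈ [9/35, 2/5) → index 2
j=3: u_3=49/120 ∈ [2/5, 18/35) → index 3
j=4: u_4=8/15 ∈ [18/35, 27/35) → index 4
j=5: u_5=79/120 ∈ [18/35, 27/35) → index 4
j=6: u_6=47/60 ∈ [27/35, 6/7) → index 5
j=7: u_7=109/120 ∈ [6/7, 34/35) → index 6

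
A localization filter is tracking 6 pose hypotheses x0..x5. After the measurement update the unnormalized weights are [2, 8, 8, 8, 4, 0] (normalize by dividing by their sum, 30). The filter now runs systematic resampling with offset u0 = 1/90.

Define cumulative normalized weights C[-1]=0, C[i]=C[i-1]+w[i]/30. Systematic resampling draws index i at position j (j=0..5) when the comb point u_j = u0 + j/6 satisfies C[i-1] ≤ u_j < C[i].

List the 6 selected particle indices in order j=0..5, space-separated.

0 1 2 2 3 3

C = [1/15, 1/3, 3/5, 13/15, 1, 1]
j=0: u_0=1/90 ∈ [0, 1/15) → index 0
j=1: u_1=8/45 ∈ [1/15, 1/3) → index 1
j=2: u_2=31/90 ∈ [1/3, 3/5) → index 2
j=3: u_3=23/45 ∈ [1/3, 3/5) → index 2
j=4: u_4=61/90 ∈ [3/5, 13/15) → index 3
j=5: u_5=38/45 ∈ [3/5, 13/15) → index 3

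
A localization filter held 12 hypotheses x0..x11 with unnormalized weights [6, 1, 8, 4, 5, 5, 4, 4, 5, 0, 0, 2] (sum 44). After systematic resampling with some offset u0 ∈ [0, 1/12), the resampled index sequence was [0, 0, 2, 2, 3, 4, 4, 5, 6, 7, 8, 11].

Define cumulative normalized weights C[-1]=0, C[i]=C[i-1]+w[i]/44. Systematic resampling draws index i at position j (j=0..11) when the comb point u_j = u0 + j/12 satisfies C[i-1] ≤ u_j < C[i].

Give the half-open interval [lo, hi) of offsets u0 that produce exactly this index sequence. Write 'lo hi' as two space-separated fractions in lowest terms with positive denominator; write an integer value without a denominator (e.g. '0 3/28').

5/132 1/22

C = [3/22, 7/44, 15/44, 19/44, 6/11, 29/44, 3/4, 37/44, 21/22, 21/22, 21/22, 1]
j=0 picked index 0: u0 ∈ [0, 3/22)
j=1 picked index 0: u0 ∈ [-1/12, 7/132)
j=2 picked index 2: u0 ∈ [-1/132, 23/132)
j=3 picked index 2: u0 ∈ [-1/11, 1/11)
j=4 picked index 3: u0 ∈ [1/132, 13/132)
j=5 picked index 4: u0 ∈ [1/66, 17/132)
j=6 picked index 4: u0 ∈ [-3/44, 1/22)
j=7 picked index 5: u0 ∈ [-5/132, 5/66)
j=8 picked index 6: u0 ∈ [-1/132, 1/12)
j=9 picked index 7: u0 ∈ [0, 1/11)
j=10 picked index 8: u0 ∈ [1/132, 4/33)
j=11 picked index 11: u0 ∈ [5/132, 1/12)
intersection: [5/132, 1/22)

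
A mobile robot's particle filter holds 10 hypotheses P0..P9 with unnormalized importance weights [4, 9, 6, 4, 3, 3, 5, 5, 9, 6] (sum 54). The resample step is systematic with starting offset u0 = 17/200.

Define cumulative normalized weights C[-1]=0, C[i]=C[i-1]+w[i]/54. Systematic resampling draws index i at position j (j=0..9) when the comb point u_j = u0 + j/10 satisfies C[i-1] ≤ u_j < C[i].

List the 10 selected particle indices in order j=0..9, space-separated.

C = [2/27, 13/54, 19/54, 23/54, 13/27, 29/54, 17/27, 13/18, 8/9, 1]
j=0: u_0=17/200 ∈ [2/27, 13/54) → index 1
j=1: u_1=37/200 ∈ [2/27, 13/54) → index 1
j=2: u_2=57/200 ∈ [13/54, 19/54) → index 2
j=3: u_3=77/200 ∈ [19/54, 23/54) → index 3
j=4: u_4=97/200 ∈ [13/27, 29/54) → index 5
j=5: u_5=117/200 ∈ [29/54, 17/27) → index 6
j=6: u_6=137/200 ∈ [17/27, 13/18) → index 7
j=7: u_7=157/200 ∈ [13/18, 8/9) → index 8
j=8: u_8=177/200 ∈ [13/18, 8/9) → index 8
j=9: u_9=197/200 ∈ [8/9, 1) → index 9

1 1 2 3 5 6 7 8 8 9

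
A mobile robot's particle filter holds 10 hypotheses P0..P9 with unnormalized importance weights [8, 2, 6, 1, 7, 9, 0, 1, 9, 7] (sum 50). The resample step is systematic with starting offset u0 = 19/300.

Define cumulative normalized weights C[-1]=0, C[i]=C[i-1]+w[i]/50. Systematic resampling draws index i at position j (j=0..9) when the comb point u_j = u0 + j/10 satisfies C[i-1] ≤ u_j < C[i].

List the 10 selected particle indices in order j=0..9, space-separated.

C = [4/25, 1/5, 8/25, 17/50, 12/25, 33/50, 33/50, 17/25, 43/50, 1]
j=0: u_0=19/300 ∈ [0, 4/25) → index 0
j=1: u_1=49/300 ∈ [4/25, 1/5) → index 1
j=2: u_2=79/300 ∈ [1/5, 8/25) → index 2
j=3: u_3=109/300 ∈ [17/50, 12/25) → index 4
j=4: u_4=139/300 ∈ [17/50, 12/25) → index 4
j=5: u_5=169/300 ∈ [12/25, 33/50) → index 5
j=6: u_6=199/300 ∈ [33/50, 17/25) → index 7
j=7: u_7=229/300 ∈ [17/25, 43/50) → index 8
j=8: u_8=259/300 ∈ [43/50, 1) → index 9
j=9: u_9=289/300 ∈ [43/50, 1) → index 9

0 1 2 4 4 5 7 8 9 9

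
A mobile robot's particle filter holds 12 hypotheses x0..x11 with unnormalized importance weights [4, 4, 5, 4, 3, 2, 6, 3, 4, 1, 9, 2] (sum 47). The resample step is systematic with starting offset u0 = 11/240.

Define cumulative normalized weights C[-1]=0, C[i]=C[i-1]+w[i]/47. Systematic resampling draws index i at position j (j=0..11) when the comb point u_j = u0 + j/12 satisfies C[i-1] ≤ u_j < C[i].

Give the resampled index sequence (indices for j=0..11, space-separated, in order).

C = [4/47, 8/47, 13/47, 17/47, 20/47, 22/47, 28/47, 31/47, 35/47, 36/47, 45/47, 1]
j=0: u_0=11/240 ∈ [0, 4/47) → index 0
j=1: u_1=31/240 ∈ [4/47, 8/47) → index 1
j=2: u_2=17/80 ∈ [8/47, 13/47) → index 2
j=3: u_3=71/240 ∈ [13/47, 17/47) → index 3
j=4: u_4=91/240 ∈ [17/47, 20/47) → index 4
j=5: u_5=37/80 ∈ [20/47, 22/47) → index 5
j=6: u_6=131/240 ∈ [22/47, 28/47) → index 6
j=7: u_7=151/240 ∈ [28/47, 31/47) → index 7
j=8: u_8=57/80 ∈ [31/47, 35/47) → index 8
j=9: u_9=191/240 ∈ [36/47, 45/47) → index 10
j=10: u_10=211/240 ∈ [36/47, 45/47) → index 10
j=11: u_11=77/80 ∈ [45/47, 1) → index 11

0 1 2 3 4 5 6 7 8 10 10 11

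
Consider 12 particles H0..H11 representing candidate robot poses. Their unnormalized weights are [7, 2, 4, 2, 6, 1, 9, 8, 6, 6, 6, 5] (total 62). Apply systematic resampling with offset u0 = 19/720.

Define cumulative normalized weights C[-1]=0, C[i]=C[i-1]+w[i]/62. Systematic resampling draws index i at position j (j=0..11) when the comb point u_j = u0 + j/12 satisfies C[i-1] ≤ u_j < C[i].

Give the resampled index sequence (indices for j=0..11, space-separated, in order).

0 0 2 4 6 6 7 7 8 9 10 11

C = [7/62, 9/62, 13/62, 15/62, 21/62, 11/31, 1/2, 39/62, 45/62, 51/62, 57/62, 1]
j=0: u_0=19/720 ∈ [0, 7/62) → index 0
j=1: u_1=79/720 ∈ [0, 7/62) → index 0
j=2: u_2=139/720 ∈ [9/62, 13/62) → index 2
j=3: u_3=199/720 ∈ [15/62, 21/62) → index 4
j=4: u_4=259/720 ∈ [11/31, 1/2) → index 6
j=5: u_5=319/720 ∈ [11/31, 1/2) → index 6
j=6: u_6=379/720 ∈ [1/2, 39/62) → index 7
j=7: u_7=439/720 ∈ [1/2, 39/62) → index 7
j=8: u_8=499/720 ∈ [39/62, 45/62) → index 8
j=9: u_9=559/720 ∈ [45/62, 51/62) → index 9
j=10: u_10=619/720 ∈ [51/62, 57/62) → index 10
j=11: u_11=679/720 ∈ [57/62, 1) → index 11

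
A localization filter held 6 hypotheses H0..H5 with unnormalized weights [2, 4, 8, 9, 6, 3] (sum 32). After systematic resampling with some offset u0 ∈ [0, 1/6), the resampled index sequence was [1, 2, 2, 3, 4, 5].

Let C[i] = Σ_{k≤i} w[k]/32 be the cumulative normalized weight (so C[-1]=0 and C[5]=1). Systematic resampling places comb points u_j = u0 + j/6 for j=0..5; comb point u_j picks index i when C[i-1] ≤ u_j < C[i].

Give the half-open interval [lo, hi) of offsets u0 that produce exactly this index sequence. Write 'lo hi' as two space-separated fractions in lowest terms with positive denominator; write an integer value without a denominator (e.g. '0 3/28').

7/96 5/48

C = [1/16, 3/16, 7/16, 23/32, 29/32, 1]
j=0 picked index 1: u0 ∈ [1/16, 3/16)
j=1 picked index 2: u0 ∈ [1/48, 13/48)
j=2 picked index 2: u0 ∈ [-7/48, 5/48)
j=3 picked index 3: u0 ∈ [-1/16, 7/32)
j=4 picked index 4: u0 ∈ [5/96, 23/96)
j=5 picked index 5: u0 ∈ [7/96, 1/6)
intersection: [7/96, 5/48)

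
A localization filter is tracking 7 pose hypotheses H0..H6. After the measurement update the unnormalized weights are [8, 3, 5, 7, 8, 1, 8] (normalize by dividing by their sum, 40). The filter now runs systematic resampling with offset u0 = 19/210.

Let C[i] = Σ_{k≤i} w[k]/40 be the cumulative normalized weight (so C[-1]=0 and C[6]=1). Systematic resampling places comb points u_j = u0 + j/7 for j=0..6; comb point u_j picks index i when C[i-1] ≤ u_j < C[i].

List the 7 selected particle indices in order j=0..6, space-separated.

C = [1/5, 11/40, 2/5, 23/40, 31/40, 4/5, 1]
j=0: u_0=19/210 ∈ [0, 1/5) → index 0
j=1: u_1=7/30 ∈ [1/5, 11/40) → index 1
j=2: u_2=79/210 ∈ [11/40, 2/5) → index 2
j=3: u_3=109/210 ∈ [2/5, 23/40) → index 3
j=4: u_4=139/210 ∈ [23/40, 31/40) → index 4
j=5: u_5=169/210 ∈ [4/5, 1) → index 6
j=6: u_6=199/210 ∈ [4/5, 1) → index 6

0 1 2 3 4 6 6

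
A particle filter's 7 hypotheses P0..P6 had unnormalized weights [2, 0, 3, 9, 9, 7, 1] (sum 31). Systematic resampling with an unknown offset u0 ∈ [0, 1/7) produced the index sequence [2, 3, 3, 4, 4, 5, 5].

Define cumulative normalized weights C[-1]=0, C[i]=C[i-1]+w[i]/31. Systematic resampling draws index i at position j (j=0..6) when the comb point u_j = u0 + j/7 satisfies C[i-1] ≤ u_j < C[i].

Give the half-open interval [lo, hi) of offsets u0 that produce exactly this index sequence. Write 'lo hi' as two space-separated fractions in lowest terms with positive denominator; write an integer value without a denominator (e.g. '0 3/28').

2/31 24/217

C = [2/31, 2/31, 5/31, 14/31, 23/31, 30/31, 1]
j=0 picked index 2: u0 ∈ [2/31, 5/31)
j=1 picked index 3: u0 ∈ [4/217, 67/217)
j=2 picked index 3: u0 ∈ [-27/217, 36/217)
j=3 picked index 4: u0 ∈ [5/217, 68/217)
j=4 picked index 4: u0 ∈ [-26/217, 37/217)
j=5 picked index 5: u0 ∈ [6/217, 55/217)
j=6 picked index 5: u0 ∈ [-25/217, 24/217)
intersection: [2/31, 24/217)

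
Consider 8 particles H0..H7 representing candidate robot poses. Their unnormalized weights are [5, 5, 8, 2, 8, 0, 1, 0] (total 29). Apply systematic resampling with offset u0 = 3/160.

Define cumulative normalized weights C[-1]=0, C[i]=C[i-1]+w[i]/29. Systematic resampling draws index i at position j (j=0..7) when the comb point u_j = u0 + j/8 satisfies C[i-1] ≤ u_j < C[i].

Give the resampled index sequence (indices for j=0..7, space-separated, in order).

0 0 1 2 2 3 4 4

C = [5/29, 10/29, 18/29, 20/29, 28/29, 28/29, 1, 1]
j=0: u_0=3/160 ∈ [0, 5/29) → index 0
j=1: u_1=23/160 ∈ [0, 5/29) → index 0
j=2: u_2=43/160 ∈ [5/29, 10/29) → index 1
j=3: u_3=63/160 ∈ [10/29, 18/29) → index 2
j=4: u_4=83/160 ∈ [10/29, 18/29) → index 2
j=5: u_5=103/160 ∈ [18/29, 20/29) → index 3
j=6: u_6=123/160 ∈ [20/29, 28/29) → index 4
j=7: u_7=143/160 ∈ [20/29, 28/29) → index 4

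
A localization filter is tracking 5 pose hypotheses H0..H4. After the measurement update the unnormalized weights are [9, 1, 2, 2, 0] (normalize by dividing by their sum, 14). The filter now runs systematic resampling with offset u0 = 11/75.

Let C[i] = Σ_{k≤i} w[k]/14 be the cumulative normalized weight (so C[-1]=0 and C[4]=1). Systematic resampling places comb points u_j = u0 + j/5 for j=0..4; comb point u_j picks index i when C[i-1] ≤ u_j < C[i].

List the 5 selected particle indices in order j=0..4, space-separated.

0 0 0 2 3

C = [9/14, 5/7, 6/7, 1, 1]
j=0: u_0=11/75 ∈ [0, 9/14) → index 0
j=1: u_1=26/75 ∈ [0, 9/14) → index 0
j=2: u_2=41/75 ∈ [0, 9/14) → index 0
j=3: u_3=56/75 ∈ [5/7, 6/7) → index 2
j=4: u_4=71/75 ∈ [6/7, 1) → index 3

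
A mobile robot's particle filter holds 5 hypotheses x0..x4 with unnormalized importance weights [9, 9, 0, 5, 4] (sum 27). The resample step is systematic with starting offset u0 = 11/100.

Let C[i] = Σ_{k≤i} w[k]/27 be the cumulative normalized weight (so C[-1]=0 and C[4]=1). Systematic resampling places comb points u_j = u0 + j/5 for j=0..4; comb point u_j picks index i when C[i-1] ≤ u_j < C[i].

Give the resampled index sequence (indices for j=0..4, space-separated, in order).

C = [1/3, 2/3, 2/3, 23/27, 1]
j=0: u_0=11/100 ∈ [0, 1/3) → index 0
j=1: u_1=31/100 ∈ [0, 1/3) → index 0
j=2: u_2=51/100 ∈ [1/3, 2/3) → index 1
j=3: u_3=71/100 ∈ [2/3, 23/27) → index 3
j=4: u_4=91/100 ∈ [23/27, 1) → index 4

0 0 1 3 4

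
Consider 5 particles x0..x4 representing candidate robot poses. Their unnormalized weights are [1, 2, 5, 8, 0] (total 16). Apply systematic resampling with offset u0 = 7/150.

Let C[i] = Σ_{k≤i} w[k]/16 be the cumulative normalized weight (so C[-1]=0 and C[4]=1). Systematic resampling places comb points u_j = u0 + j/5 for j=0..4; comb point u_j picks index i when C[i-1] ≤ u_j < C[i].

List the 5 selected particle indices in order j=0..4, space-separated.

0 2 2 3 3

C = [1/16, 3/16, 1/2, 1, 1]
j=0: u_0=7/150 ∈ [0, 1/16) → index 0
j=1: u_1=37/150 ∈ [3/16, 1/2) → index 2
j=2: u_2=67/150 ∈ [3/16, 1/2) → index 2
j=3: u_3=97/150 ∈ [1/2, 1) → index 3
j=4: u_4=127/150 ∈ [1/2, 1) → index 3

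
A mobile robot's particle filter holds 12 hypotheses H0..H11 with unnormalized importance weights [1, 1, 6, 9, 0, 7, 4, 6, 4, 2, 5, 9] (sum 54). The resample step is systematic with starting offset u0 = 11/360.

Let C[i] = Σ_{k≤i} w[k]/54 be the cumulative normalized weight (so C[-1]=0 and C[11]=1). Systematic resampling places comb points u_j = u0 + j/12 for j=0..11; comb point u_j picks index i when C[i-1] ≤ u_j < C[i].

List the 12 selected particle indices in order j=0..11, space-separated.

1 2 3 3 5 6 7 7 8 10 11 11

C = [1/54, 1/27, 4/27, 17/54, 17/54, 4/9, 14/27, 17/27, 19/27, 20/27, 5/6, 1]
j=0: u_0=11/360 ∈ [1/54, 1/27) → index 1
j=1: u_1=41/360 ∈ [1/27, 4/27) → index 2
j=2: u_2=71/360 ∈ [4/27, 17/54) → index 3
j=3: u_3=101/360 ∈ [4/27, 17/54) → index 3
j=4: u_4=131/360 ∈ [17/54, 4/9) → index 5
j=5: u_5=161/360 ∈ [4/9, 14/27) → index 6
j=6: u_6=191/360 ∈ [14/27, 17/27) → index 7
j=7: u_7=221/360 ∈ [14/27, 17/27) → index 7
j=8: u_8=251/360 ∈ [17/27, 19/27) → index 8
j=9: u_9=281/360 ∈ [20/27, 5/6) → index 10
j=10: u_10=311/360 ∈ [5/6, 1) → index 11
j=11: u_11=341/360 ∈ [5/6, 1) → index 11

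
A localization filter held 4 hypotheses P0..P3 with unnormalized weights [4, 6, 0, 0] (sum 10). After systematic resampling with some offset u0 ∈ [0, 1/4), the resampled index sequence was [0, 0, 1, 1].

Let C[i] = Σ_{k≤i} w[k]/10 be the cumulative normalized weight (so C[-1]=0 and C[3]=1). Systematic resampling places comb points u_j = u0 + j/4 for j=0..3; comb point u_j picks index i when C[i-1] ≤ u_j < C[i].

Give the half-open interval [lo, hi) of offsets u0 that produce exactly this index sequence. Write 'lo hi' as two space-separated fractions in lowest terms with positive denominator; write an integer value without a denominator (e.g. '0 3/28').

C = [2/5, 1, 1, 1]
j=0 picked index 0: u0 ∈ [0, 2/5)
j=1 picked index 0: u0 ∈ [-1/4, 3/20)
j=2 picked index 1: u0 ∈ [-1/10, 1/2)
j=3 picked index 1: u0 ∈ [-7/20, 1/4)
intersection: [0, 3/20)

0 3/20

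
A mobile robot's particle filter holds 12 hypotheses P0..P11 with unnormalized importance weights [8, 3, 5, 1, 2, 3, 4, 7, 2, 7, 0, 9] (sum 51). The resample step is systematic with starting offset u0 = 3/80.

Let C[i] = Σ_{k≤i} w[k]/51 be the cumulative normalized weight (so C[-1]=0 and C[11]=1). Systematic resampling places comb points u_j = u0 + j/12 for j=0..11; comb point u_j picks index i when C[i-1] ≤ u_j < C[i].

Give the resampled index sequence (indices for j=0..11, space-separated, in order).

C = [8/51, 11/51, 16/51, 1/3, 19/51, 22/51, 26/51, 11/17, 35/51, 14/17, 14/17, 1]
j=0: u_0=3/80 ∈ [0, 8/51) → index 0
j=1: u_1=29/240 ∈ [0, 8/51) → index 0
j=2: u_2=49/240 ∈ [8/51, 11/51) → index 1
j=3: u_3=23/80 ∈ [11/51, 16/51) → index 2
j=4: u_4=89/240 ∈ [1/3, 19/51) → index 4
j=5: u_5=109/240 ∈ [22/51, 26/51) → index 6
j=6: u_6=43/80 ∈ [26/51, 11/17) → index 7
j=7: u_7=149/240 ∈ [26/51, 11/17) → index 7
j=8: u_8=169/240 ∈ [35/51, 14/17) → index 9
j=9: u_9=63/80 ∈ [35/51, 14/17) → index 9
j=10: u_10=209/240 ∈ [14/17, 1) → index 11
j=11: u_11=229/240 ∈ [14/17, 1) → index 11

0 0 1 2 4 6 7 7 9 9 11 11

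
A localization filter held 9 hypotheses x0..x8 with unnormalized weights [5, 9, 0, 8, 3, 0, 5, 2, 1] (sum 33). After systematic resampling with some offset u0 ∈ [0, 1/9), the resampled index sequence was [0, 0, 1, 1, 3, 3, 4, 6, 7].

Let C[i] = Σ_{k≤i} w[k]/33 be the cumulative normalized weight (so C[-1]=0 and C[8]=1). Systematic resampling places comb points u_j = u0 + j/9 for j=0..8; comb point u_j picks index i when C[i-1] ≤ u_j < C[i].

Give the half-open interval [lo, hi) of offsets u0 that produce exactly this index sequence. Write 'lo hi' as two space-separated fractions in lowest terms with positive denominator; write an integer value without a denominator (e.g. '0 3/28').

C = [5/33, 14/33, 14/33, 2/3, 25/33, 25/33, 10/11, 32/33, 1]
j=0 picked index 0: u0 ∈ [0, 5/33)
j=1 picked index 0: u0 ∈ [-1/9, 4/99)
j=2 picked index 1: u0 ∈ [-7/99, 20/99)
j=3 picked index 1: u0 ∈ [-2/11, 1/11)
j=4 picked index 3: u0 ∈ [-2/99, 2/9)
j=5 picked index 3: u0 ∈ [-13/99, 1/9)
j=6 picked index 4: u0 ∈ [0, 1/11)
j=7 picked index 6: u0 ∈ [-2/99, 13/99)
j=8 picked index 7: u0 ∈ [2/99, 8/99)
intersection: [2/99, 4/99)

2/99 4/99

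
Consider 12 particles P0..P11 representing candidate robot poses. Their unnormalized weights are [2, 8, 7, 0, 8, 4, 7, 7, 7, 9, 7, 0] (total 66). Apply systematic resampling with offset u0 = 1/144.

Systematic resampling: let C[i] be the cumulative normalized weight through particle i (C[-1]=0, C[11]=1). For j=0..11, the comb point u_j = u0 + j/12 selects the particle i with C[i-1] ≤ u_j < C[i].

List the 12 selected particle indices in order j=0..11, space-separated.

0 1 2 2 4 5 6 7 8 8 9 10

C = [1/33, 5/33, 17/66, 17/66, 25/66, 29/66, 6/11, 43/66, 25/33, 59/66, 1, 1]
j=0: u_0=1/144 ∈ [0, 1/33) → index 0
j=1: u_1=13/144 ∈ [1/33, 5/33) → index 1
j=2: u_2=25/144 ∈ [5/33, 17/66) → index 2
j=3: u_3=37/144 ∈ [5/33, 17/66) → index 2
j=4: u_4=49/144 ∈ [17/66, 25/66) → index 4
j=5: u_5=61/144 ∈ [25/66, 29/66) → index 5
j=6: u_6=73/144 ∈ [29/66, 6/11) → index 6
j=7: u_7=85/144 ∈ [6/11, 43/66) → index 7
j=8: u_8=97/144 ∈ [43/66, 25/33) → index 8
j=9: u_9=109/144 ∈ [43/66, 25/33) → index 8
j=10: u_10=121/144 ∈ [25/33, 59/66) → index 9
j=11: u_11=133/144 ∈ [59/66, 1) → index 10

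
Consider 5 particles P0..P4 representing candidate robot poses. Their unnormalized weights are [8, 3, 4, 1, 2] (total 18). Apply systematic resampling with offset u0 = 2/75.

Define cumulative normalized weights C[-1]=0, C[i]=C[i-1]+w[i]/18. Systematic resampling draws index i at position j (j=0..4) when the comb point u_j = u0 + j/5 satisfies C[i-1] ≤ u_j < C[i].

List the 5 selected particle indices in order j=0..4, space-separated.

0 0 0 2 2

C = [4/9, 11/18, 5/6, 8/9, 1]
j=0: u_0=2/75 ∈ [0, 4/9) → index 0
j=1: u_1=17/75 ∈ [0, 4/9) → index 0
j=2: u_2=32/75 ∈ [0, 4/9) → index 0
j=3: u_3=47/75 ∈ [11/18, 5/6) → index 2
j=4: u_4=62/75 ∈ [11/18, 5/6) → index 2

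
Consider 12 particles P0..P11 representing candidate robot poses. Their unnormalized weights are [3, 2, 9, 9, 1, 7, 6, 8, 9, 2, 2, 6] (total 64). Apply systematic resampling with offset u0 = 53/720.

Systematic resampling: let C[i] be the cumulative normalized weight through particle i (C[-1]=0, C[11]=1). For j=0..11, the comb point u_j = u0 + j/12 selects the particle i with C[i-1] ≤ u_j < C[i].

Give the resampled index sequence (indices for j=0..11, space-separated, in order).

C = [3/64, 5/64, 7/32, 23/64, 3/8, 31/64, 37/64, 45/64, 27/32, 7/8, 29/32, 1]
j=0: u_0=53/720 ∈ [3/64, 5/64) → index 1
j=1: u_1=113/720 ∈ [5/64, 7/32) → index 2
j=2: u_2=173/720 ∈ [7/32, 23/64) → index 3
j=3: u_3=233/720 ∈ [7/32, 23/64) → index 3
j=4: u_4=293/720 ∈ [3/8, 31/64) → index 5
j=5: u_5=353/720 ∈ [31/64, 37/64) → index 6
j=6: u_6=413/720 ∈ [31/64, 37/64) → index 6
j=7: u_7=473/720 ∈ [37/64, 45/64) → index 7
j=8: u_8=533/720 ∈ [45/64, 27/32) → index 8
j=9: u_9=593/720 ∈ [45/64, 27/32) → index 8
j=10: u_10=653/720 ∈ [29/32, 1) → index 11
j=11: u_11=713/720 ∈ [29/32, 1) → index 11

1 2 3 3 5 6 6 7 8 8 11 11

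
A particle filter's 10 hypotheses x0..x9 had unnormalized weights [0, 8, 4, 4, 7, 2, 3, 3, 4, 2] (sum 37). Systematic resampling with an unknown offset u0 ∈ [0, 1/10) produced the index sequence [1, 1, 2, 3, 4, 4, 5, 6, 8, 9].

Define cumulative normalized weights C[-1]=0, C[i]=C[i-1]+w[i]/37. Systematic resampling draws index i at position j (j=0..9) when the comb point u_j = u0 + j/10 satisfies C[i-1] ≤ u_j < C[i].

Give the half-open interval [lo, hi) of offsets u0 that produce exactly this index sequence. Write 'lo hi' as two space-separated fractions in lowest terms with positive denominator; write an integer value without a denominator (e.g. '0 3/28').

17/370 21/370

C = [0, 8/37, 12/37, 16/37, 23/37, 25/37, 28/37, 31/37, 35/37, 1]
j=0 picked index 1: u0 ∈ [0, 8/37)
j=1 picked index 1: u0 ∈ [-1/10, 43/370)
j=2 picked index 2: u0 ∈ [3/185, 23/185)
j=3 picked index 3: u0 ∈ [9/370, 49/370)
j=4 picked index 4: u0 ∈ [6/185, 41/185)
j=5 picked index 4: u0 ∈ [-5/74, 9/74)
j=6 picked index 5: u0 ∈ [4/185, 14/185)
j=7 picked index 6: u0 ∈ [-9/370, 21/370)
j=8 picked index 8: u0 ∈ [7/185, 27/185)
j=9 picked index 9: u0 ∈ [17/370, 1/10)
intersection: [17/370, 21/370)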